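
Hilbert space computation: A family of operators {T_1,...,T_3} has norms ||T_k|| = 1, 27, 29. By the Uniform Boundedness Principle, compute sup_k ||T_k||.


By the Uniform Boundedness Principle, the supremum of norms is finite.
sup_k ||T_k|| = max(1, 27, 29) = 29

29


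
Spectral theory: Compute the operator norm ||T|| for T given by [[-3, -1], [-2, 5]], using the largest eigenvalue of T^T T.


A^T A = [[13, -7], [-7, 26]]
trace(A^T A) = 39, det(A^T A) = 289
discriminant = 39^2 - 4*289 = 365
Largest eigenvalue of A^T A = (trace + sqrt(disc))/2 = 29.0525
||T|| = sqrt(29.0525) = 5.3900

5.3900


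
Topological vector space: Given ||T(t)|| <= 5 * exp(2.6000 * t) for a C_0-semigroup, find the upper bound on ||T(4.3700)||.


||T(4.3700)|| <= 5 * exp(2.6000 * 4.3700)
= 5 * exp(11.3620)
= 5 * 85991.1790
= 429955.8949

429955.8949


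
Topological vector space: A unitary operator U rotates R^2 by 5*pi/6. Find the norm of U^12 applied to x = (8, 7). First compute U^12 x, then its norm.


U is a rotation by theta = 5*pi/6
U^12 = rotation by 12*theta = 60*pi/6 = 0*pi/6 (mod 2*pi)
cos(0*pi/6) = 1.0000, sin(0*pi/6) = 0.0000
U^12 x = (1.0000 * 8 - 0.0000 * 7, 0.0000 * 8 + 1.0000 * 7)
= (8.0000, 7.0000)
||U^12 x|| = sqrt(8.0000^2 + 7.0000^2) = sqrt(113.0000) = 10.6301

10.6301


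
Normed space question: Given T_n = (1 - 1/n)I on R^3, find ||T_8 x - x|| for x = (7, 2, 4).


T_8 x - x = (1 - 1/8)x - x = -x/8
||x|| = sqrt(69) = 8.3066
||T_8 x - x|| = ||x||/8 = 8.3066/8 = 1.0383

1.0383


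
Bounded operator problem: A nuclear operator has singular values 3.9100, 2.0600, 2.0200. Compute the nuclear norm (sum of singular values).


The nuclear norm is the sum of all singular values.
||T||_1 = 3.9100 + 2.0600 + 2.0200
= 7.9900

7.9900


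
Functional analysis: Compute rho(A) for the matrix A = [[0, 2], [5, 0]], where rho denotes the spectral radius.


For a 2x2 matrix, eigenvalues satisfy lambda^2 - (trace)*lambda + det = 0
trace = 0 + 0 = 0
det = 0*0 - 2*5 = -10
discriminant = 0^2 - 4*(-10) = 40
spectral radius = max |eigenvalue| = 3.1623

3.1623


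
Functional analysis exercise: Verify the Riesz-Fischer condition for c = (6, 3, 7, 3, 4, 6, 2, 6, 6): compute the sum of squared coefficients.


sum |c_n|^2 = 6^2 + 3^2 + 7^2 + 3^2 + 4^2 + 6^2 + 2^2 + 6^2 + 6^2
= 36 + 9 + 49 + 9 + 16 + 36 + 4 + 36 + 36
= 231

231


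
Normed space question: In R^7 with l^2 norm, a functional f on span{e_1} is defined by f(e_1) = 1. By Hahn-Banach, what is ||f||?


The norm of f is given by ||f|| = sup_{||x||=1} |f(x)|.
On span{e_1}, ||e_1|| = 1, so ||f|| = |f(e_1)| / ||e_1||
= |1| / 1 = 1.0000

1.0000


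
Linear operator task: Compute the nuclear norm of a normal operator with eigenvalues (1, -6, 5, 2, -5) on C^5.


For a normal operator, singular values equal |eigenvalues|.
Trace norm = sum |lambda_i| = 1 + 6 + 5 + 2 + 5
= 19

19


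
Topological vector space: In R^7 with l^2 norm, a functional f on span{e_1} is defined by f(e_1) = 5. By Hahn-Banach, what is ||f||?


The norm of f is given by ||f|| = sup_{||x||=1} |f(x)|.
On span{e_1}, ||e_1|| = 1, so ||f|| = |f(e_1)| / ||e_1||
= |5| / 1 = 5.0000

5.0000


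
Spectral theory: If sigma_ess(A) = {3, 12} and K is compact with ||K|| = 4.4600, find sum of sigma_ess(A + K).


By Weyl's theorem, the essential spectrum is invariant under compact perturbations.
sigma_ess(A + K) = sigma_ess(A) = {3, 12}
Sum = 3 + 12 = 15

15


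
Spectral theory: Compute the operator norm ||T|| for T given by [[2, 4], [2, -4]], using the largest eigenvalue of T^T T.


A^T A = [[8, 0], [0, 32]]
trace(A^T A) = 40, det(A^T A) = 256
discriminant = 40^2 - 4*256 = 576
Largest eigenvalue of A^T A = (trace + sqrt(disc))/2 = 32.0000
||T|| = sqrt(32.0000) = 5.6569

5.6569


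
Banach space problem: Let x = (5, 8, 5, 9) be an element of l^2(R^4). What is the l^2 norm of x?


The l^2 norm = (sum |x_i|^2)^(1/2)
Sum of 2th powers = 25 + 64 + 25 + 81 = 195
||x||_2 = (195)^(1/2) = 13.9642

13.9642


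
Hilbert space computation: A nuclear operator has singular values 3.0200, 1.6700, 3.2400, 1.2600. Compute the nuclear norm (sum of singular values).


The nuclear norm is the sum of all singular values.
||T||_1 = 3.0200 + 1.6700 + 3.2400 + 1.2600
= 9.1900

9.1900


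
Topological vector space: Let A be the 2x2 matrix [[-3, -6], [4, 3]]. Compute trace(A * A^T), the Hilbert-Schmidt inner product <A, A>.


trace(A * A^T) = sum of squares of all entries
= (-3)^2 + (-6)^2 + 4^2 + 3^2
= 9 + 36 + 16 + 9
= 70

70


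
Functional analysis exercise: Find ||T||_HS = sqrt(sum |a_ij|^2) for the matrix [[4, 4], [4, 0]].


The Hilbert-Schmidt norm is sqrt(sum of squares of all entries).
Sum of squares = 4^2 + 4^2 + 4^2 + 0^2
= 16 + 16 + 16 + 0 = 48
||T||_HS = sqrt(48) = 6.9282

6.9282


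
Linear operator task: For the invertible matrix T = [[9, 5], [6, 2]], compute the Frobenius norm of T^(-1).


det(T) = 9*2 - 5*6 = -12
T^(-1) = (1/-12) * [[2, -5], [-6, 9]] = [[-0.1667, 0.4167], [0.5000, -0.7500]]
||T^(-1)||_F^2 = (-0.1667)^2 + 0.4167^2 + 0.5000^2 + (-0.7500)^2 = 1.0139
||T^(-1)||_F = sqrt(1.0139) = 1.0069

1.0069


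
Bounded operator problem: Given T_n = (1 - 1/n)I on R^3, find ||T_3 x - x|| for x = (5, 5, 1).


T_3 x - x = (1 - 1/3)x - x = -x/3
||x|| = sqrt(51) = 7.1414
||T_3 x - x|| = ||x||/3 = 7.1414/3 = 2.3805

2.3805


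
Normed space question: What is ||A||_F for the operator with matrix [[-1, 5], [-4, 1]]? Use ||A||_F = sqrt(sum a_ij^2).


||A||_F^2 = sum a_ij^2
= (-1)^2 + 5^2 + (-4)^2 + 1^2
= 1 + 25 + 16 + 1 = 43
||A||_F = sqrt(43) = 6.5574

6.5574


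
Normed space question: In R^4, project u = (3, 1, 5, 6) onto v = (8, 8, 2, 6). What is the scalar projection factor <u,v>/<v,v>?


Computing <u,v> = 3*8 + 1*8 + 5*2 + 6*6 = 78
Computing <v,v> = 8^2 + 8^2 + 2^2 + 6^2 = 168
Projection coefficient = 78/168 = 0.4643

0.4643


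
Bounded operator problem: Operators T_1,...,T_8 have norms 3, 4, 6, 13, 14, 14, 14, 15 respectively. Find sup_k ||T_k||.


By the Uniform Boundedness Principle, the supremum of norms is finite.
sup_k ||T_k|| = max(3, 4, 6, 13, 14, 14, 14, 15) = 15

15


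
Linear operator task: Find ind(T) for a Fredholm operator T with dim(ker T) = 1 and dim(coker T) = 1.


The Fredholm index is defined as ind(T) = dim(ker T) - dim(coker T)
= 1 - 1
= 0

0


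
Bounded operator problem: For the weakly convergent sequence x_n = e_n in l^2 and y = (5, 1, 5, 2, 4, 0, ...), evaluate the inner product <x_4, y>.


x_4 = e_4 is the standard basis vector with 1 in position 4.
<x_4, y> = y_4 = 2
As n -> infinity, <x_n, y> -> 0, confirming weak convergence of (x_n) to 0.

2


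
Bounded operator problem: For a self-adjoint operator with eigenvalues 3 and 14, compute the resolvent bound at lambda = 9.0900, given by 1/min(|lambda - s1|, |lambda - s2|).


dist(9.0900, {3, 14}) = min(|9.0900 - 3|, |9.0900 - 14|)
= min(6.0900, 4.9100) = 4.9100
Resolvent bound = 1/4.9100 = 0.2037

0.2037


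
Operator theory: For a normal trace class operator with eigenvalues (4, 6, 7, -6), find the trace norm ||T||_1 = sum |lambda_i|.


For a normal operator, singular values equal |eigenvalues|.
Trace norm = sum |lambda_i| = 4 + 6 + 7 + 6
= 23

23


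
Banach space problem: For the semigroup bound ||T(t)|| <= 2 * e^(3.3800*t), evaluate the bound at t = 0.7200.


||T(0.7200)|| <= 2 * exp(3.3800 * 0.7200)
= 2 * exp(2.4336)
= 2 * 11.3998
= 22.7997

22.7997


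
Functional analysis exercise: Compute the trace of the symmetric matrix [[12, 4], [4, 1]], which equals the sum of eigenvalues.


For a self-adjoint (symmetric) matrix, the eigenvalues are real.
The sum of eigenvalues equals the trace of the matrix.
trace = 12 + 1 = 13

13


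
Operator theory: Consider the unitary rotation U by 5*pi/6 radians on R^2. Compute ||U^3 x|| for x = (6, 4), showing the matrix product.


U is a rotation by theta = 5*pi/6
U^3 = rotation by 3*theta = 15*pi/6 = 3*pi/6 (mod 2*pi)
cos(3*pi/6) = 0.0000, sin(3*pi/6) = 1.0000
U^3 x = (0.0000 * 6 - 1.0000 * 4, 1.0000 * 6 + 0.0000 * 4)
= (-4.0000, 6.0000)
||U^3 x|| = sqrt((-4.0000)^2 + 6.0000^2) = sqrt(52.0000) = 7.2111

7.2111


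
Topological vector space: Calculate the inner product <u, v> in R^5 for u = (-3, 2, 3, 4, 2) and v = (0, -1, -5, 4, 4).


Computing the standard inner product <u, v> = sum u_i * v_i
= -3*0 + 2*-1 + 3*-5 + 4*4 + 2*4
= 0 + -2 + -15 + 16 + 8
= 7

7


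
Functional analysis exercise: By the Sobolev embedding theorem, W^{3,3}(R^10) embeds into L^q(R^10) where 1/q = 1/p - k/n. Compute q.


Using the Sobolev embedding formula: 1/q = 1/p - k/n
1/q = 1/3 - 3/10 = 1/30
q = 1/(1/30) = 30

30.0000


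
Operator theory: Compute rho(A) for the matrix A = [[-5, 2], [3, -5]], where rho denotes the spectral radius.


For a 2x2 matrix, eigenvalues satisfy lambda^2 - (trace)*lambda + det = 0
trace = -5 + -5 = -10
det = -5*-5 - 2*3 = 19
discriminant = (-10)^2 - 4*(19) = 24
spectral radius = max |eigenvalue| = 7.4495

7.4495


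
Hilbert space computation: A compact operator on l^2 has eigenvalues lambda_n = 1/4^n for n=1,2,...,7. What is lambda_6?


The eigenvalue formula gives lambda_6 = 1/4^6
= 1/4096
= 2.4414e-04

2.4414e-04


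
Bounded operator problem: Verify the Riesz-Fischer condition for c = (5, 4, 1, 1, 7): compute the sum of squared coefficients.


sum |c_n|^2 = 5^2 + 4^2 + 1^2 + 1^2 + 7^2
= 25 + 16 + 1 + 1 + 49
= 92

92


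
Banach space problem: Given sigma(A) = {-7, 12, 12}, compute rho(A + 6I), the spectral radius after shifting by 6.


Spectrum of A + 6I = {-1, 18, 18}
Spectral radius = max |lambda| over the shifted spectrum
= max(1, 18, 18) = 18

18


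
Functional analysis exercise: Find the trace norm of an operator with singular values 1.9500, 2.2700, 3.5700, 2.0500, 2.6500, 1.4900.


The nuclear norm is the sum of all singular values.
||T||_1 = 1.9500 + 2.2700 + 3.5700 + 2.0500 + 2.6500 + 1.4900
= 13.9800

13.9800


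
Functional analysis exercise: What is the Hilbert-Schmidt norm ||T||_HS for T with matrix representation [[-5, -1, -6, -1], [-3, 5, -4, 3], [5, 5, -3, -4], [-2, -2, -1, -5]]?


The Hilbert-Schmidt norm is sqrt(sum of squares of all entries).
Sum of squares = (-5)^2 + (-1)^2 + (-6)^2 + (-1)^2 + (-3)^2 + 5^2 + (-4)^2 + 3^2 + 5^2 + 5^2 + (-3)^2 + (-4)^2 + (-2)^2 + (-2)^2 + (-1)^2 + (-5)^2
= 25 + 1 + 36 + 1 + 9 + 25 + 16 + 9 + 25 + 25 + 9 + 16 + 4 + 4 + 1 + 25 = 231
||T||_HS = sqrt(231) = 15.1987

15.1987


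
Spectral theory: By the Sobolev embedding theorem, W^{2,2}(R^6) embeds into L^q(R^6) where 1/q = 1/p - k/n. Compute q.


Using the Sobolev embedding formula: 1/q = 1/p - k/n
1/q = 1/2 - 2/6 = 1/6
q = 1/(1/6) = 6

6.0000


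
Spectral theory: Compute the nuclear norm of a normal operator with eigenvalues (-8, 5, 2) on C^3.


For a normal operator, singular values equal |eigenvalues|.
Trace norm = sum |lambda_i| = 8 + 5 + 2
= 15

15


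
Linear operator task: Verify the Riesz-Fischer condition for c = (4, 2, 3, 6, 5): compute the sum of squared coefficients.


sum |c_n|^2 = 4^2 + 2^2 + 3^2 + 6^2 + 5^2
= 16 + 4 + 9 + 36 + 25
= 90

90


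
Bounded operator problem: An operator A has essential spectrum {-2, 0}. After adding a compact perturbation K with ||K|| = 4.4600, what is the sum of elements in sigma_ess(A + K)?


By Weyl's theorem, the essential spectrum is invariant under compact perturbations.
sigma_ess(A + K) = sigma_ess(A) = {-2, 0}
Sum = -2 + 0 = -2

-2


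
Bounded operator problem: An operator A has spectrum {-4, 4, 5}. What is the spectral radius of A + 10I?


Spectrum of A + 10I = {6, 14, 15}
Spectral radius = max |lambda| over the shifted spectrum
= max(6, 14, 15) = 15

15


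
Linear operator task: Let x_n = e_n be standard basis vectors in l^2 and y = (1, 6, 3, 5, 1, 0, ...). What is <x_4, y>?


x_4 = e_4 is the standard basis vector with 1 in position 4.
<x_4, y> = y_4 = 5
As n -> infinity, <x_n, y> -> 0, confirming weak convergence of (x_n) to 0.

5


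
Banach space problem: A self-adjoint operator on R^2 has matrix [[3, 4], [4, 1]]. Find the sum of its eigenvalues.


For a self-adjoint (symmetric) matrix, the eigenvalues are real.
The sum of eigenvalues equals the trace of the matrix.
trace = 3 + 1 = 4

4


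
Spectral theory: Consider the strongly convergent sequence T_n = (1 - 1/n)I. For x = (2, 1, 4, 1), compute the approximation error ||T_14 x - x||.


T_14 x - x = (1 - 1/14)x - x = -x/14
||x|| = sqrt(22) = 4.6904
||T_14 x - x|| = ||x||/14 = 4.6904/14 = 0.3350

0.3350


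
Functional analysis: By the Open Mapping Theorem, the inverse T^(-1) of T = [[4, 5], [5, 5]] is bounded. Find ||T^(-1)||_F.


det(T) = 4*5 - 5*5 = -5
T^(-1) = (1/-5) * [[5, -5], [-5, 4]] = [[-1.0000, 1.0000], [1.0000, -0.8000]]
||T^(-1)||_F^2 = (-1.0000)^2 + 1.0000^2 + 1.0000^2 + (-0.8000)^2 = 3.6400
||T^(-1)||_F = sqrt(3.6400) = 1.9079

1.9079


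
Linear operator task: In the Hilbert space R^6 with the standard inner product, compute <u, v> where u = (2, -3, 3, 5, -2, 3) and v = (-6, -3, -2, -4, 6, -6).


Computing the standard inner product <u, v> = sum u_i * v_i
= 2*-6 + -3*-3 + 3*-2 + 5*-4 + -2*6 + 3*-6
= -12 + 9 + -6 + -20 + -12 + -18
= -59

-59


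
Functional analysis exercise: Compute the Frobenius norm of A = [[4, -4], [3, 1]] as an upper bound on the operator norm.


||A||_F^2 = sum a_ij^2
= 4^2 + (-4)^2 + 3^2 + 1^2
= 16 + 16 + 9 + 1 = 42
||A||_F = sqrt(42) = 6.4807

6.4807


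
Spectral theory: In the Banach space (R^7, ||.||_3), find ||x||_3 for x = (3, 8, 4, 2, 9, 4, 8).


The l^3 norm = (sum |x_i|^3)^(1/3)
Sum of 3th powers = 27 + 512 + 64 + 8 + 729 + 64 + 512 = 1916
||x||_3 = (1916)^(1/3) = 12.4203

12.4203


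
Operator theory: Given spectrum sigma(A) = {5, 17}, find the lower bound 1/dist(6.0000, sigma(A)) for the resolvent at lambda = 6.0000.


dist(6.0000, {5, 17}) = min(|6.0000 - 5|, |6.0000 - 17|)
= min(1.0000, 11.0000) = 1.0000
Resolvent bound = 1/1.0000 = 1.0000

1.0000


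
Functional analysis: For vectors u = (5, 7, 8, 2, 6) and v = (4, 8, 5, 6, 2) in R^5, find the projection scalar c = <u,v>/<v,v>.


Computing <u,v> = 5*4 + 7*8 + 8*5 + 2*6 + 6*2 = 140
Computing <v,v> = 4^2 + 8^2 + 5^2 + 6^2 + 2^2 = 145
Projection coefficient = 140/145 = 0.9655

0.9655


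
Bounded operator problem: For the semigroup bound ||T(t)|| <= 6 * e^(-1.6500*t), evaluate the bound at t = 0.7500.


||T(0.7500)|| <= 6 * exp(-1.6500 * 0.7500)
= 6 * exp(-1.2375)
= 6 * 0.2901
= 1.7407

1.7407


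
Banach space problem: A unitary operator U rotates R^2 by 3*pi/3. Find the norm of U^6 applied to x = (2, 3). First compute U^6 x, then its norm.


U is a rotation by theta = 3*pi/3
U^6 = rotation by 6*theta = 18*pi/3 = 0*pi/3 (mod 2*pi)
cos(0*pi/3) = 1.0000, sin(0*pi/3) = 0.0000
U^6 x = (1.0000 * 2 - 0.0000 * 3, 0.0000 * 2 + 1.0000 * 3)
= (2.0000, 3.0000)
||U^6 x|| = sqrt(2.0000^2 + 3.0000^2) = sqrt(13.0000) = 3.6056

3.6056


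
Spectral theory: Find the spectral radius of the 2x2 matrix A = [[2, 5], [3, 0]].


For a 2x2 matrix, eigenvalues satisfy lambda^2 - (trace)*lambda + det = 0
trace = 2 + 0 = 2
det = 2*0 - 5*3 = -15
discriminant = 2^2 - 4*(-15) = 64
spectral radius = max |eigenvalue| = 5.0000

5.0000


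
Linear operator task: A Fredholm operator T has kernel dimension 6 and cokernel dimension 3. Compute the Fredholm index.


The Fredholm index is defined as ind(T) = dim(ker T) - dim(coker T)
= 6 - 3
= 3

3


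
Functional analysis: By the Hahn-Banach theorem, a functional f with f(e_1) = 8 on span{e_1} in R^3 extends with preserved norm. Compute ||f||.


The norm of f is given by ||f|| = sup_{||x||=1} |f(x)|.
On span{e_1}, ||e_1|| = 1, so ||f|| = |f(e_1)| / ||e_1||
= |8| / 1 = 8.0000

8.0000


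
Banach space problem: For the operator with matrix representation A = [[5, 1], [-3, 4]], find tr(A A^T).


trace(A * A^T) = sum of squares of all entries
= 5^2 + 1^2 + (-3)^2 + 4^2
= 25 + 1 + 9 + 16
= 51

51


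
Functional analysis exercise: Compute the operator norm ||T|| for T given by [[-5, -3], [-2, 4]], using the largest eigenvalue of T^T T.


A^T A = [[29, 7], [7, 25]]
trace(A^T A) = 54, det(A^T A) = 676
discriminant = 54^2 - 4*676 = 212
Largest eigenvalue of A^T A = (trace + sqrt(disc))/2 = 34.2801
||T|| = sqrt(34.2801) = 5.8549

5.8549


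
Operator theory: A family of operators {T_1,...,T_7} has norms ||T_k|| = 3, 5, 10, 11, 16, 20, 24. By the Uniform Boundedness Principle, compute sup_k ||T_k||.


By the Uniform Boundedness Principle, the supremum of norms is finite.
sup_k ||T_k|| = max(3, 5, 10, 11, 16, 20, 24) = 24

24


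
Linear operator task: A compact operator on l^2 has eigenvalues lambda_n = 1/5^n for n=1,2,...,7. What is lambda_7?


The eigenvalue formula gives lambda_7 = 1/5^7
= 1/78125
= 1.2800e-05

1.2800e-05


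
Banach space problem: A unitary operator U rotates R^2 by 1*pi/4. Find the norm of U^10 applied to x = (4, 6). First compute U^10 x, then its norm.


U is a rotation by theta = 1*pi/4
U^10 = rotation by 10*theta = 10*pi/4 = 2*pi/4 (mod 2*pi)
cos(2*pi/4) = 0.0000, sin(2*pi/4) = 1.0000
U^10 x = (0.0000 * 4 - 1.0000 * 6, 1.0000 * 4 + 0.0000 * 6)
= (-6.0000, 4.0000)
||U^10 x|| = sqrt((-6.0000)^2 + 4.0000^2) = sqrt(52.0000) = 7.2111

7.2111


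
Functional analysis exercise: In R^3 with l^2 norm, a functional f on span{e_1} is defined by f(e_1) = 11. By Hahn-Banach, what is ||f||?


The norm of f is given by ||f|| = sup_{||x||=1} |f(x)|.
On span{e_1}, ||e_1|| = 1, so ||f|| = |f(e_1)| / ||e_1||
= |11| / 1 = 11.0000

11.0000


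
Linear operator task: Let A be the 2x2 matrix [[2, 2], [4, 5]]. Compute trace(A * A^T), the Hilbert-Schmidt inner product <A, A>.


trace(A * A^T) = sum of squares of all entries
= 2^2 + 2^2 + 4^2 + 5^2
= 4 + 4 + 16 + 25
= 49

49


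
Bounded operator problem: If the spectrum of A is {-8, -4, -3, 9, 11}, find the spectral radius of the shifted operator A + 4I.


Spectrum of A + 4I = {-4, 0, 1, 13, 15}
Spectral radius = max |lambda| over the shifted spectrum
= max(4, 0, 1, 13, 15) = 15

15


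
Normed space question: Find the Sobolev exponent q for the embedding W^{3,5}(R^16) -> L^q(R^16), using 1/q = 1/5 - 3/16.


Using the Sobolev embedding formula: 1/q = 1/p - k/n
1/q = 1/5 - 3/16 = 1/80
q = 1/(1/80) = 80

80.0000


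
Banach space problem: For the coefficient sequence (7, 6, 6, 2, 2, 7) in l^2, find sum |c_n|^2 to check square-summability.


sum |c_n|^2 = 7^2 + 6^2 + 6^2 + 2^2 + 2^2 + 7^2
= 49 + 36 + 36 + 4 + 4 + 49
= 178

178


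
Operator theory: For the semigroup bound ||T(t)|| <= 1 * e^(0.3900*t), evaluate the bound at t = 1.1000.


||T(1.1000)|| <= 1 * exp(0.3900 * 1.1000)
= 1 * exp(0.4290)
= 1 * 1.5357
= 1.5357

1.5357


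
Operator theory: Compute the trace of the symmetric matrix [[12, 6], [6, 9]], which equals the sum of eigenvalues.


For a self-adjoint (symmetric) matrix, the eigenvalues are real.
The sum of eigenvalues equals the trace of the matrix.
trace = 12 + 9 = 21

21


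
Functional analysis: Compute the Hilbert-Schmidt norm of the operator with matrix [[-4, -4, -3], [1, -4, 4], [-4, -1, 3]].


The Hilbert-Schmidt norm is sqrt(sum of squares of all entries).
Sum of squares = (-4)^2 + (-4)^2 + (-3)^2 + 1^2 + (-4)^2 + 4^2 + (-4)^2 + (-1)^2 + 3^2
= 16 + 16 + 9 + 1 + 16 + 16 + 16 + 1 + 9 = 100
||T||_HS = sqrt(100) = 10.0000

10.0000


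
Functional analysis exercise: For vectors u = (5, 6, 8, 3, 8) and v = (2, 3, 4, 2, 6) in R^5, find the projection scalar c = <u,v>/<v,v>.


Computing <u,v> = 5*2 + 6*3 + 8*4 + 3*2 + 8*6 = 114
Computing <v,v> = 2^2 + 3^2 + 4^2 + 2^2 + 6^2 = 69
Projection coefficient = 114/69 = 1.6522

1.6522


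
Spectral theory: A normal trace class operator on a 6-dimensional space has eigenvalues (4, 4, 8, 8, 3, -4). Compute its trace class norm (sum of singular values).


For a normal operator, singular values equal |eigenvalues|.
Trace norm = sum |lambda_i| = 4 + 4 + 8 + 8 + 3 + 4
= 31

31


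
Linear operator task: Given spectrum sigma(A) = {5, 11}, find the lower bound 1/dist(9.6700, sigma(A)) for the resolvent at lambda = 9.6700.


dist(9.6700, {5, 11}) = min(|9.6700 - 5|, |9.6700 - 11|)
= min(4.6700, 1.3300) = 1.3300
Resolvent bound = 1/1.3300 = 0.7519

0.7519


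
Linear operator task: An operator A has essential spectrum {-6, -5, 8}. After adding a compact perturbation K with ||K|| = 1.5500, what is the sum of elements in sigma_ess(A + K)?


By Weyl's theorem, the essential spectrum is invariant under compact perturbations.
sigma_ess(A + K) = sigma_ess(A) = {-6, -5, 8}
Sum = -6 + -5 + 8 = -3

-3


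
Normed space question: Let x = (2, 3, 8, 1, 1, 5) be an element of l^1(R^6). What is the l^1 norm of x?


The l^1 norm equals the sum of absolute values of all components.
||x||_1 = 2 + 3 + 8 + 1 + 1 + 5
= 20

20.0000


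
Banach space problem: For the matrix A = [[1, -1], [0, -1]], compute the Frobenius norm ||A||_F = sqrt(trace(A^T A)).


||A||_F^2 = sum a_ij^2
= 1^2 + (-1)^2 + 0^2 + (-1)^2
= 1 + 1 + 0 + 1 = 3
||A||_F = sqrt(3) = 1.7321

1.7321


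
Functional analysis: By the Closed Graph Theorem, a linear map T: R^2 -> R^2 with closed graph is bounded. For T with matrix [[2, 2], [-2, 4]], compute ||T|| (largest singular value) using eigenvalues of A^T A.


A^T A = [[8, -4], [-4, 20]]
trace(A^T A) = 28, det(A^T A) = 144
discriminant = 28^2 - 4*144 = 208
Largest eigenvalue of A^T A = (trace + sqrt(disc))/2 = 21.2111
||T|| = sqrt(21.2111) = 4.6056

4.6056


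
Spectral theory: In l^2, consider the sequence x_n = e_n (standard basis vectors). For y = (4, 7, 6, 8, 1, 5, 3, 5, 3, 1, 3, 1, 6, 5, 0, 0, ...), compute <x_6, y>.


x_6 = e_6 is the standard basis vector with 1 in position 6.
<x_6, y> = y_6 = 5
As n -> infinity, <x_n, y> -> 0, confirming weak convergence of (x_n) to 0.

5


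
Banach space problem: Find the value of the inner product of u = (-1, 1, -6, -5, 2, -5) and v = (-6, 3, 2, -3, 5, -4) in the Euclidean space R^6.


Computing the standard inner product <u, v> = sum u_i * v_i
= -1*-6 + 1*3 + -6*2 + -5*-3 + 2*5 + -5*-4
= 6 + 3 + -12 + 15 + 10 + 20
= 42

42


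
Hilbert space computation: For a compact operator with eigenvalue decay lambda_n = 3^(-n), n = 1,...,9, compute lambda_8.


The eigenvalue formula gives lambda_8 = 1/3^8
= 1/6561
= 1.5242e-04

1.5242e-04


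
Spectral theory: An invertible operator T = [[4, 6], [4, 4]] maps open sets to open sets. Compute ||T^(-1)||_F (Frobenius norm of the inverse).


det(T) = 4*4 - 6*4 = -8
T^(-1) = (1/-8) * [[4, -6], [-4, 4]] = [[-0.5000, 0.7500], [0.5000, -0.5000]]
||T^(-1)||_F^2 = (-0.5000)^2 + 0.7500^2 + 0.5000^2 + (-0.5000)^2 = 1.3125
||T^(-1)||_F = sqrt(1.3125) = 1.1456

1.1456


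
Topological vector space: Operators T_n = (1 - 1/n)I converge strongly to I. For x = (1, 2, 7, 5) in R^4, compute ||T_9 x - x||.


T_9 x - x = (1 - 1/9)x - x = -x/9
||x|| = sqrt(79) = 8.8882
||T_9 x - x|| = ||x||/9 = 8.8882/9 = 0.9876

0.9876


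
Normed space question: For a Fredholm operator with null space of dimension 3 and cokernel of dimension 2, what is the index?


The Fredholm index is defined as ind(T) = dim(ker T) - dim(coker T)
= 3 - 2
= 1

1


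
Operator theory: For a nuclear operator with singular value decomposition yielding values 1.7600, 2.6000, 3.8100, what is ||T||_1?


The nuclear norm is the sum of all singular values.
||T||_1 = 1.7600 + 2.6000 + 3.8100
= 8.1700

8.1700


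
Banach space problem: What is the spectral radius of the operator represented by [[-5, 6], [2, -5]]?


For a 2x2 matrix, eigenvalues satisfy lambda^2 - (trace)*lambda + det = 0
trace = -5 + -5 = -10
det = -5*-5 - 6*2 = 13
discriminant = (-10)^2 - 4*(13) = 48
spectral radius = max |eigenvalue| = 8.4641

8.4641


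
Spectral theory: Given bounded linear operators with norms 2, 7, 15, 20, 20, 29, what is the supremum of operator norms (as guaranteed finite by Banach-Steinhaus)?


By the Uniform Boundedness Principle, the supremum of norms is finite.
sup_k ||T_k|| = max(2, 7, 15, 20, 20, 29) = 29

29


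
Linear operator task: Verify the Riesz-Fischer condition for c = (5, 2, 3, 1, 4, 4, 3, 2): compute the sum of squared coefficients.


sum |c_n|^2 = 5^2 + 2^2 + 3^2 + 1^2 + 4^2 + 4^2 + 3^2 + 2^2
= 25 + 4 + 9 + 1 + 16 + 16 + 9 + 4
= 84

84


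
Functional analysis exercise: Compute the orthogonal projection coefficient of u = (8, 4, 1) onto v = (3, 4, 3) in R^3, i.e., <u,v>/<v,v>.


Computing <u,v> = 8*3 + 4*4 + 1*3 = 43
Computing <v,v> = 3^2 + 4^2 + 3^2 = 34
Projection coefficient = 43/34 = 1.2647

1.2647


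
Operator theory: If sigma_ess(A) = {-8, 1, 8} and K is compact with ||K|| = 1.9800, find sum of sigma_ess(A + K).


By Weyl's theorem, the essential spectrum is invariant under compact perturbations.
sigma_ess(A + K) = sigma_ess(A) = {-8, 1, 8}
Sum = -8 + 1 + 8 = 1

1


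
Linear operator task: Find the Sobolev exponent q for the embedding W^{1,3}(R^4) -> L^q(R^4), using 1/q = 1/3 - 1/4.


Using the Sobolev embedding formula: 1/q = 1/p - k/n
1/q = 1/3 - 1/4 = 1/12
q = 1/(1/12) = 12

12.0000


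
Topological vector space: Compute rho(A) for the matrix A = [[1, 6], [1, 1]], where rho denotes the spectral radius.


For a 2x2 matrix, eigenvalues satisfy lambda^2 - (trace)*lambda + det = 0
trace = 1 + 1 = 2
det = 1*1 - 6*1 = -5
discriminant = 2^2 - 4*(-5) = 24
spectral radius = max |eigenvalue| = 3.4495

3.4495


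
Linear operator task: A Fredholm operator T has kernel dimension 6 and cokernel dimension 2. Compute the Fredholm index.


The Fredholm index is defined as ind(T) = dim(ker T) - dim(coker T)
= 6 - 2
= 4

4


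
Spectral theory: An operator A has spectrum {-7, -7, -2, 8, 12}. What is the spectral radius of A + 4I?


Spectrum of A + 4I = {-3, -3, 2, 12, 16}
Spectral radius = max |lambda| over the shifted spectrum
= max(3, 3, 2, 12, 16) = 16

16


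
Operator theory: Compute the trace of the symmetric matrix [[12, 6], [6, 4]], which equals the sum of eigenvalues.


For a self-adjoint (symmetric) matrix, the eigenvalues are real.
The sum of eigenvalues equals the trace of the matrix.
trace = 12 + 4 = 16

16


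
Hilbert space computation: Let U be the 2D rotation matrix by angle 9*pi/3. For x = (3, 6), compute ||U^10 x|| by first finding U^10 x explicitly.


U is a rotation by theta = 9*pi/3
U^10 = rotation by 10*theta = 90*pi/3 = 0*pi/3 (mod 2*pi)
cos(0*pi/3) = 1.0000, sin(0*pi/3) = 0.0000
U^10 x = (1.0000 * 3 - 0.0000 * 6, 0.0000 * 3 + 1.0000 * 6)
= (3.0000, 6.0000)
||U^10 x|| = sqrt(3.0000^2 + 6.0000^2) = sqrt(45.0000) = 6.7082

6.7082


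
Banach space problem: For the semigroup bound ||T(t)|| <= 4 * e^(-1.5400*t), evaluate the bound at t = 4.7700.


||T(4.7700)|| <= 4 * exp(-1.5400 * 4.7700)
= 4 * exp(-7.3458)
= 4 * 6.4530e-04
= 0.0026

0.0026


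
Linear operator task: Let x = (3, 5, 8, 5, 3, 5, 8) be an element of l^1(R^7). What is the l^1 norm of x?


The l^1 norm equals the sum of absolute values of all components.
||x||_1 = 3 + 5 + 8 + 5 + 3 + 5 + 8
= 37

37.0000


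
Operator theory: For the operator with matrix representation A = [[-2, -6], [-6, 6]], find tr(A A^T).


trace(A * A^T) = sum of squares of all entries
= (-2)^2 + (-6)^2 + (-6)^2 + 6^2
= 4 + 36 + 36 + 36
= 112

112


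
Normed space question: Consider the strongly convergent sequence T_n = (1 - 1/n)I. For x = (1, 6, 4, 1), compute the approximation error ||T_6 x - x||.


T_6 x - x = (1 - 1/6)x - x = -x/6
||x|| = sqrt(54) = 7.3485
||T_6 x - x|| = ||x||/6 = 7.3485/6 = 1.2247

1.2247


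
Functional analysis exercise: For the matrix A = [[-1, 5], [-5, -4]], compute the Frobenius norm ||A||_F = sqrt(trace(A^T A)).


||A||_F^2 = sum a_ij^2
= (-1)^2 + 5^2 + (-5)^2 + (-4)^2
= 1 + 25 + 25 + 16 = 67
||A||_F = sqrt(67) = 8.1854

8.1854


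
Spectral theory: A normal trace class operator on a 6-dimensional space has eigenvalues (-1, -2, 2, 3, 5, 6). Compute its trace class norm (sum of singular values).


For a normal operator, singular values equal |eigenvalues|.
Trace norm = sum |lambda_i| = 1 + 2 + 2 + 3 + 5 + 6
= 19

19


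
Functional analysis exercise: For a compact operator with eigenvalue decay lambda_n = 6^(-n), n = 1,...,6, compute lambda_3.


The eigenvalue formula gives lambda_3 = 1/6^3
= 1/216
= 0.0046

0.0046


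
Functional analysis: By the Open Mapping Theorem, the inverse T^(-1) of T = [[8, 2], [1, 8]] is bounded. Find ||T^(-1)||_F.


det(T) = 8*8 - 2*1 = 62
T^(-1) = (1/62) * [[8, -2], [-1, 8]] = [[0.1290, -0.0323], [-0.0161, 0.1290]]
||T^(-1)||_F^2 = 0.1290^2 + (-0.0323)^2 + (-0.0161)^2 + 0.1290^2 = 0.0346
||T^(-1)||_F = sqrt(0.0346) = 0.1860

0.1860


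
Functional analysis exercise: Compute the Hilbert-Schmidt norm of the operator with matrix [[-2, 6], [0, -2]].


The Hilbert-Schmidt norm is sqrt(sum of squares of all entries).
Sum of squares = (-2)^2 + 6^2 + 0^2 + (-2)^2
= 4 + 36 + 0 + 4 = 44
||T||_HS = sqrt(44) = 6.6332

6.6332


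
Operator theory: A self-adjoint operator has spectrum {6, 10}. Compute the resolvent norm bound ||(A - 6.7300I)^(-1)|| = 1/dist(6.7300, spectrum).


dist(6.7300, {6, 10}) = min(|6.7300 - 6|, |6.7300 - 10|)
= min(0.7300, 3.2700) = 0.7300
Resolvent bound = 1/0.7300 = 1.3699

1.3699


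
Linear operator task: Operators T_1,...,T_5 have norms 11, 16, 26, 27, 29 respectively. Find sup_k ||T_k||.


By the Uniform Boundedness Principle, the supremum of norms is finite.
sup_k ||T_k|| = max(11, 16, 26, 27, 29) = 29

29


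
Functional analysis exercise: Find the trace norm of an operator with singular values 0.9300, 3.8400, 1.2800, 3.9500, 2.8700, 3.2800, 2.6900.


The nuclear norm is the sum of all singular values.
||T||_1 = 0.9300 + 3.8400 + 1.2800 + 3.9500 + 2.8700 + 3.2800 + 2.6900
= 18.8400

18.8400


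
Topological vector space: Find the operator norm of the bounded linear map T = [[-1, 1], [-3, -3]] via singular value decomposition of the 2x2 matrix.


A^T A = [[10, 8], [8, 10]]
trace(A^T A) = 20, det(A^T A) = 36
discriminant = 20^2 - 4*36 = 256
Largest eigenvalue of A^T A = (trace + sqrt(disc))/2 = 18.0000
||T|| = sqrt(18.0000) = 4.2426

4.2426


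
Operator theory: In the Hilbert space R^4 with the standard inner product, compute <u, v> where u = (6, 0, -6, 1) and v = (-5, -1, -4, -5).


Computing the standard inner product <u, v> = sum u_i * v_i
= 6*-5 + 0*-1 + -6*-4 + 1*-5
= -30 + 0 + 24 + -5
= -11

-11


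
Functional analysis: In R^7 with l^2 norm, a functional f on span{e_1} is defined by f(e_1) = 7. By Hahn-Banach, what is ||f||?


The norm of f is given by ||f|| = sup_{||x||=1} |f(x)|.
On span{e_1}, ||e_1|| = 1, so ||f|| = |f(e_1)| / ||e_1||
= |7| / 1 = 7.0000

7.0000


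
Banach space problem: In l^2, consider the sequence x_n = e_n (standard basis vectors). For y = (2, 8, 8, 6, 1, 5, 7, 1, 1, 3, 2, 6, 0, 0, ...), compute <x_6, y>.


x_6 = e_6 is the standard basis vector with 1 in position 6.
<x_6, y> = y_6 = 5
As n -> infinity, <x_n, y> -> 0, confirming weak convergence of (x_n) to 0.

5


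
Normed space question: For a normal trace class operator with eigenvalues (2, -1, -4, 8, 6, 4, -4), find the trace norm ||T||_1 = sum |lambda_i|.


For a normal operator, singular values equal |eigenvalues|.
Trace norm = sum |lambda_i| = 2 + 1 + 4 + 8 + 6 + 4 + 4
= 29

29


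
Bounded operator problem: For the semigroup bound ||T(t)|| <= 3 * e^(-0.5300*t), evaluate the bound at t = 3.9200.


||T(3.9200)|| <= 3 * exp(-0.5300 * 3.9200)
= 3 * exp(-2.0776)
= 3 * 0.1252
= 0.3757

0.3757


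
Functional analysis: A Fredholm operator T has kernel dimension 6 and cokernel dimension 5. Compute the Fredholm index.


The Fredholm index is defined as ind(T) = dim(ker T) - dim(coker T)
= 6 - 5
= 1

1


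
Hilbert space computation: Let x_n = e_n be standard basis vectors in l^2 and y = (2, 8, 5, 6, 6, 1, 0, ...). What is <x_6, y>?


x_6 = e_6 is the standard basis vector with 1 in position 6.
<x_6, y> = y_6 = 1
As n -> infinity, <x_n, y> -> 0, confirming weak convergence of (x_n) to 0.

1


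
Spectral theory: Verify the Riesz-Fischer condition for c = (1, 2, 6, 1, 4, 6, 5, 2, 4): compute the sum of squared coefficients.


sum |c_n|^2 = 1^2 + 2^2 + 6^2 + 1^2 + 4^2 + 6^2 + 5^2 + 2^2 + 4^2
= 1 + 4 + 36 + 1 + 16 + 36 + 25 + 4 + 16
= 139

139


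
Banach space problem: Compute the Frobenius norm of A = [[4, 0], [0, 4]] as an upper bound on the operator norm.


||A||_F^2 = sum a_ij^2
= 4^2 + 0^2 + 0^2 + 4^2
= 16 + 0 + 0 + 16 = 32
||A||_F = sqrt(32) = 5.6569

5.6569


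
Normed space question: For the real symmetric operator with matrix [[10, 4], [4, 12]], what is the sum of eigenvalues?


For a self-adjoint (symmetric) matrix, the eigenvalues are real.
The sum of eigenvalues equals the trace of the matrix.
trace = 10 + 12 = 22

22


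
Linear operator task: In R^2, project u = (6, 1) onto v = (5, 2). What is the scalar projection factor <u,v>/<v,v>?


Computing <u,v> = 6*5 + 1*2 = 32
Computing <v,v> = 5^2 + 2^2 = 29
Projection coefficient = 32/29 = 1.1034

1.1034


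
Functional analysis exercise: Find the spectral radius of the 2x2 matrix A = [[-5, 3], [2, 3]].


For a 2x2 matrix, eigenvalues satisfy lambda^2 - (trace)*lambda + det = 0
trace = -5 + 3 = -2
det = -5*3 - 3*2 = -21
discriminant = (-2)^2 - 4*(-21) = 88
spectral radius = max |eigenvalue| = 5.6904

5.6904


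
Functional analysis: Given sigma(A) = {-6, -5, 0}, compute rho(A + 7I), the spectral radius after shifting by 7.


Spectrum of A + 7I = {1, 2, 7}
Spectral radius = max |lambda| over the shifted spectrum
= max(1, 2, 7) = 7

7


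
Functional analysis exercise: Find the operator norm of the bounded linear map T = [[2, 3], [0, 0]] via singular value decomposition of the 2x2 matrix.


A^T A = [[4, 6], [6, 9]]
trace(A^T A) = 13, det(A^T A) = 0
discriminant = 13^2 - 4*0 = 169
Largest eigenvalue of A^T A = (trace + sqrt(disc))/2 = 13.0000
||T|| = sqrt(13.0000) = 3.6056

3.6056


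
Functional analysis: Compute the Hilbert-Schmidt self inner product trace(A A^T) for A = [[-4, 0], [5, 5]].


trace(A * A^T) = sum of squares of all entries
= (-4)^2 + 0^2 + 5^2 + 5^2
= 16 + 0 + 25 + 25
= 66

66


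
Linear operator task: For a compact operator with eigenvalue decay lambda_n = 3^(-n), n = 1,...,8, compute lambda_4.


The eigenvalue formula gives lambda_4 = 1/3^4
= 1/81
= 0.0123

0.0123


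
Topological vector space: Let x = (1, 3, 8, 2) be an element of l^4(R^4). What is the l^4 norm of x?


The l^4 norm = (sum |x_i|^4)^(1/4)
Sum of 4th powers = 1 + 81 + 4096 + 16 = 4194
||x||_4 = (4194)^(1/4) = 8.0474

8.0474


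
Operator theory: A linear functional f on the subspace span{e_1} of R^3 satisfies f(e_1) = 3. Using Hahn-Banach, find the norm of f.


The norm of f is given by ||f|| = sup_{||x||=1} |f(x)|.
On span{e_1}, ||e_1|| = 1, so ||f|| = |f(e_1)| / ||e_1||
= |3| / 1 = 3.0000

3.0000


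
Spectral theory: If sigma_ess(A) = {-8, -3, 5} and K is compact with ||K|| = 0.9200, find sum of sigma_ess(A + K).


By Weyl's theorem, the essential spectrum is invariant under compact perturbations.
sigma_ess(A + K) = sigma_ess(A) = {-8, -3, 5}
Sum = -8 + -3 + 5 = -6

-6


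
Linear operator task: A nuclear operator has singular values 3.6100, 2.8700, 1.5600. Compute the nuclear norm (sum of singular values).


The nuclear norm is the sum of all singular values.
||T||_1 = 3.6100 + 2.8700 + 1.5600
= 8.0400

8.0400


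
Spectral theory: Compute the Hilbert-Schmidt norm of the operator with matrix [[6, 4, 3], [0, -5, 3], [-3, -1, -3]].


The Hilbert-Schmidt norm is sqrt(sum of squares of all entries).
Sum of squares = 6^2 + 4^2 + 3^2 + 0^2 + (-5)^2 + 3^2 + (-3)^2 + (-1)^2 + (-3)^2
= 36 + 16 + 9 + 0 + 25 + 9 + 9 + 1 + 9 = 114
||T||_HS = sqrt(114) = 10.6771

10.6771


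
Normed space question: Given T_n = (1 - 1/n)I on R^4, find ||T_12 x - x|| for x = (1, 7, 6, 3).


T_12 x - x = (1 - 1/12)x - x = -x/12
||x|| = sqrt(95) = 9.7468
||T_12 x - x|| = ||x||/12 = 9.7468/12 = 0.8122

0.8122


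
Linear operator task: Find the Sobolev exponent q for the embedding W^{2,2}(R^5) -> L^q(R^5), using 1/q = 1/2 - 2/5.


Using the Sobolev embedding formula: 1/q = 1/p - k/n
1/q = 1/2 - 2/5 = 1/10
q = 1/(1/10) = 10

10.0000


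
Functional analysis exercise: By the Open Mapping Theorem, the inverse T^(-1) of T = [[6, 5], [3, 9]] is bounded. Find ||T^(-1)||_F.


det(T) = 6*9 - 5*3 = 39
T^(-1) = (1/39) * [[9, -5], [-3, 6]] = [[0.2308, -0.1282], [-0.0769, 0.1538]]
||T^(-1)||_F^2 = 0.2308^2 + (-0.1282)^2 + (-0.0769)^2 + 0.1538^2 = 0.0993
||T^(-1)||_F = sqrt(0.0993) = 0.3151

0.3151


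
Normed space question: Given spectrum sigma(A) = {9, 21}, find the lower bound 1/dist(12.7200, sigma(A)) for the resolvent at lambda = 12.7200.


dist(12.7200, {9, 21}) = min(|12.7200 - 9|, |12.7200 - 21|)
= min(3.7200, 8.2800) = 3.7200
Resolvent bound = 1/3.7200 = 0.2688

0.2688


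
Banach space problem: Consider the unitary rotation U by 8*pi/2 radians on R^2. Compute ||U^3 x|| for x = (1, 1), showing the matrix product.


U is a rotation by theta = 8*pi/2
U^3 = rotation by 3*theta = 24*pi/2 = 0*pi/2 (mod 2*pi)
cos(0*pi/2) = 1.0000, sin(0*pi/2) = 0.0000
U^3 x = (1.0000 * 1 - 0.0000 * 1, 0.0000 * 1 + 1.0000 * 1)
= (1.0000, 1.0000)
||U^3 x|| = sqrt(1.0000^2 + 1.0000^2) = sqrt(2.0000) = 1.4142

1.4142


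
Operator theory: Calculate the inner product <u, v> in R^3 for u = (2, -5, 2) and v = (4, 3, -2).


Computing the standard inner product <u, v> = sum u_i * v_i
= 2*4 + -5*3 + 2*-2
= 8 + -15 + -4
= -11

-11


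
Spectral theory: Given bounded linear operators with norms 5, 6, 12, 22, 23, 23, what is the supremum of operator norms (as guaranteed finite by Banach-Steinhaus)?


By the Uniform Boundedness Principle, the supremum of norms is finite.
sup_k ||T_k|| = max(5, 6, 12, 22, 23, 23) = 23

23


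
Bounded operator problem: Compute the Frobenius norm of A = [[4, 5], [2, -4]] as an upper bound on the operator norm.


||A||_F^2 = sum a_ij^2
= 4^2 + 5^2 + 2^2 + (-4)^2
= 16 + 25 + 4 + 16 = 61
||A||_F = sqrt(61) = 7.8102

7.8102


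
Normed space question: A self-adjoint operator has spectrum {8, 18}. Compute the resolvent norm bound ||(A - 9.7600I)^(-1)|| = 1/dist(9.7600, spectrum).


dist(9.7600, {8, 18}) = min(|9.7600 - 8|, |9.7600 - 18|)
= min(1.7600, 8.2400) = 1.7600
Resolvent bound = 1/1.7600 = 0.5682

0.5682


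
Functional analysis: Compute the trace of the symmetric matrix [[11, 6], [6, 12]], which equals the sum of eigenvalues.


For a self-adjoint (symmetric) matrix, the eigenvalues are real.
The sum of eigenvalues equals the trace of the matrix.
trace = 11 + 12 = 23

23


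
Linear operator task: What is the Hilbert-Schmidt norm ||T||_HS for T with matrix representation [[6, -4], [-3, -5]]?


The Hilbert-Schmidt norm is sqrt(sum of squares of all entries).
Sum of squares = 6^2 + (-4)^2 + (-3)^2 + (-5)^2
= 36 + 16 + 9 + 25 = 86
||T||_HS = sqrt(86) = 9.2736

9.2736


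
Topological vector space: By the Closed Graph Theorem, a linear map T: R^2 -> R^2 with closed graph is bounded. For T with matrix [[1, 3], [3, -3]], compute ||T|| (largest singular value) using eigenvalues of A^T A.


A^T A = [[10, -6], [-6, 18]]
trace(A^T A) = 28, det(A^T A) = 144
discriminant = 28^2 - 4*144 = 208
Largest eigenvalue of A^T A = (trace + sqrt(disc))/2 = 21.2111
||T|| = sqrt(21.2111) = 4.6056

4.6056


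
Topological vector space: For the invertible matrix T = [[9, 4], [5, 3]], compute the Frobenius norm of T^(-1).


det(T) = 9*3 - 4*5 = 7
T^(-1) = (1/7) * [[3, -4], [-5, 9]] = [[0.4286, -0.5714], [-0.7143, 1.2857]]
||T^(-1)||_F^2 = 0.4286^2 + (-0.5714)^2 + (-0.7143)^2 + 1.2857^2 = 2.6735
||T^(-1)||_F = sqrt(2.6735) = 1.6351

1.6351


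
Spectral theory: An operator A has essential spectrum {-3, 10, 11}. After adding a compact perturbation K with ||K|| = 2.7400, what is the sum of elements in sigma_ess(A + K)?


By Weyl's theorem, the essential spectrum is invariant under compact perturbations.
sigma_ess(A + K) = sigma_ess(A) = {-3, 10, 11}
Sum = -3 + 10 + 11 = 18

18
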